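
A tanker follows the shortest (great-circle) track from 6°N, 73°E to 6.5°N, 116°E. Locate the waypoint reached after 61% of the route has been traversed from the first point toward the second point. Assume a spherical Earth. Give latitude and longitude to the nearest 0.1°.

Write both endpoints as unit vectors p₁, p₂ with components (cos φ cos λ, cos φ sin λ, sin φ).
The central angle between the endpoints is δ = arccos(p₁·p₂) ≈ 0.746 rad (42.7°).
Interpolate at f = 0.61 with slerp weights a = sin((1−f)δ)/sin δ ≈ 0.423, b = sin(fδ)/sin δ ≈ 0.648.
p = a·p₁ + b·p₂ ≈ (-0.159, 0.980, 0.117); φ = arcsin(p_z) ≈ 6.75°, λ = atan2(p_y, p_x) ≈ 99.22°.

≈ 6.7°N, 99.2°E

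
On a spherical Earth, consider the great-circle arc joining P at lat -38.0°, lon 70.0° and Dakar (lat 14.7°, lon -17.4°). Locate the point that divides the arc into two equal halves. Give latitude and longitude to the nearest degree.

≈ lat -16°, lon 21°

Convert each endpoint to a unit vector on the sphere (x = cos φ cos λ, y = cos φ sin λ, z = sin φ).
The central angle between the endpoints is δ = arccos(p₁·p₂) ≈ 1.693 rad (97.0°).
Interpolate at f = 1/2 with slerp weights a = sin((1−f)δ)/sin δ ≈ 0.754, b = sin(fδ)/sin δ ≈ 0.754.
p = a·p₁ + b·p₂ ≈ (0.900, 0.340, -0.273); φ = arcsin(p_z) ≈ -15.85°, λ = atan2(p_y, p_x) ≈ 20.73°.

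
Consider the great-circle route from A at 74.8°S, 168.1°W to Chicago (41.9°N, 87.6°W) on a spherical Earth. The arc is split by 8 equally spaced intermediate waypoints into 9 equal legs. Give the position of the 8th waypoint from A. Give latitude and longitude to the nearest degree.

≈ 28°N, 93°W

Convert each endpoint to a unit vector on the sphere (x = cos φ cos λ, y = cos φ sin λ, z = sin φ).
The central angle between the endpoints is δ = arccos(p₁·p₂) ≈ 2.230 rad (127.8°).
Interpolate at f = 8/9 with slerp weights a = sin((1−f)δ)/sin δ ≈ 0.310, b = sin(fδ)/sin δ ≈ 1.159.
p = a·p₁ + b·p₂ ≈ (-0.043, -0.879, 0.475); φ = arcsin(p_z) ≈ 28.36°, λ = atan2(p_y, p_x) ≈ -92.83°.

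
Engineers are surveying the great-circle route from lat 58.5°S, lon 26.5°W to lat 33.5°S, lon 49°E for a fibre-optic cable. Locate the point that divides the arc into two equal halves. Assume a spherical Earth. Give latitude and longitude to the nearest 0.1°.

From cos δ = sin φ₁ sin φ₂ + cos φ₁ cos φ₂ cos Δλ, the central angle is δ ≈ 0.952 rad (54.6°).
Interpolate at f = 1/2 with slerp weights a = sin((1−f)δ)/sin δ ≈ 0.563, b = sin(fδ)/sin δ ≈ 0.563.
p = a·p₁ + b·p₂ ≈ (0.571, 0.223, -0.790); φ = arcsin(p_z) ≈ -52.21°, λ = atan2(p_y, p_x) ≈ 21.33°.

≈ lat 52.2°S, lon 21.3°E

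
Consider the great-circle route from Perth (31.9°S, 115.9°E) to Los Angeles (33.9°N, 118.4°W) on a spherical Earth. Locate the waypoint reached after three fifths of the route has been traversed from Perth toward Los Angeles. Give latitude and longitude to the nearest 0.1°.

From cos δ = sin φ₁ sin φ₂ + cos φ₁ cos φ₂ cos Δλ, the central angle is δ ≈ 2.355 rad (134.9°).
Interpolate at f = 3/5 with slerp weights a = sin((1−f)δ)/sin δ ≈ 1.142, b = sin(fδ)/sin δ ≈ 1.394.
p = a·p₁ + b·p₂ ≈ (-0.974, -0.146, 0.174); φ = arcsin(p_z) ≈ 10.04°, λ = atan2(p_y, p_x) ≈ -171.47°.

≈ (10.0°N, 171.5°W)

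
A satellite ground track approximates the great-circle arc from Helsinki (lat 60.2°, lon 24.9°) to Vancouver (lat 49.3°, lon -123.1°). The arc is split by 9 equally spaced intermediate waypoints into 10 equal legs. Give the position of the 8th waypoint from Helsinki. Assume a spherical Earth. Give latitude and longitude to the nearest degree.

The haversine formula gives a central angle δ ≈ 1.178 rad (67.5°) between the endpoints.
Interpolate at f = 8/10 with slerp weights a = sin((1−f)δ)/sin δ ≈ 0.253, b = sin(fδ)/sin δ ≈ 0.876.
p = a·p₁ + b·p₂ ≈ (-0.198, -0.425, 0.883); φ = arcsin(p_z) ≈ 62.01°, λ = atan2(p_y, p_x) ≈ -114.95°.

≈ lat 62°, lon -115°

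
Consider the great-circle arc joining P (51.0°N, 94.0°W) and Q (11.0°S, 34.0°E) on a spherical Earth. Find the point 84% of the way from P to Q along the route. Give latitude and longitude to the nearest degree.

≈ (5°N, 23°E)

Convert each endpoint to a unit vector on the sphere (x = cos φ cos λ, y = cos φ sin λ, z = sin φ).
The central angle between the endpoints is δ = arccos(p₁·p₂) ≈ 2.128 rad (121.9°).
Interpolate at f = 0.84 with slerp weights a = sin((1−f)δ)/sin δ ≈ 0.393, b = sin(fδ)/sin δ ≈ 1.151.
p = a·p₁ + b·p₂ ≈ (0.919, 0.385, 0.086); φ = arcsin(p_z) ≈ 4.94°, λ = atan2(p_y, p_x) ≈ 22.71°.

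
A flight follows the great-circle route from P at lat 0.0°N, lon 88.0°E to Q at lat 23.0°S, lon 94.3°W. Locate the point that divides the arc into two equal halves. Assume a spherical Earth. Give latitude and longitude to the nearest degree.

From cos δ = sin φ₁ sin φ₂ + cos φ₁ cos φ₂ cos Δλ, the central angle is δ ≈ 2.738 rad (156.9°).
Interpolate at f = 1/2 with slerp weights a = sin((1−f)δ)/sin δ ≈ 2.496, b = sin(fδ)/sin δ ≈ 2.496.
p = a·p₁ + b·p₂ ≈ (-0.085, 0.203, -0.975); φ = arcsin(p_z) ≈ -77.26°, λ = atan2(p_y, p_x) ≈ 112.72°.

≈ lat 77°S, lon 113°E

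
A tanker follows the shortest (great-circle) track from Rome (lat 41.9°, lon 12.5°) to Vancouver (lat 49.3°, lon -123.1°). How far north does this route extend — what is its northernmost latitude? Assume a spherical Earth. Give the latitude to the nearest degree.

≈ 70°

The great circle lies in the plane with unit normal n̂ = (p₁ × p₂)/|p₁ × p₂|.
Here n̂_z ≈ -0.344; the vertex latitude is φ_max = arccos|n̂_z| ≈ 69.9°.
Check via Clairaut: cos φ_max = |cos φ₁| · sin C = cos(41.9°)·sin(27.5°) ≈ 0.344, again giving ≈ 69.9°.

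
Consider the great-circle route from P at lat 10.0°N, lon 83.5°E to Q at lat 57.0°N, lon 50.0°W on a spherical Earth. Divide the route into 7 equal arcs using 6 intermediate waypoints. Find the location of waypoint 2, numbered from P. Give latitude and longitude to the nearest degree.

≈ lat 36°N, lon 69°E

From cos δ = sin φ₁ sin φ₂ + cos φ₁ cos φ₂ cos Δλ, the central angle is δ ≈ 1.796 rad (102.9°).
Interpolate at f = 2/7 with slerp weights a = sin((1−f)δ)/sin δ ≈ 0.984, b = sin(fδ)/sin δ ≈ 0.504.
p = a·p₁ + b·p₂ ≈ (0.286, 0.752, 0.593); φ = arcsin(p_z) ≈ 36.39°, λ = atan2(p_y, p_x) ≈ 69.19°.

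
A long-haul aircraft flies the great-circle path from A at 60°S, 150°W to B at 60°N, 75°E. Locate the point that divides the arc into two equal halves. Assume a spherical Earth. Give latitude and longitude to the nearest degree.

Write both endpoints as unit vectors p₁, p₂ with components (cos φ cos λ, cos φ sin λ, sin φ).
The central angle between the endpoints is δ = arccos(p₁·p₂) ≈ 2.757 rad (157.9°).
Interpolate at f = 1/2 with slerp weights a = sin((1−f)δ)/sin δ ≈ 2.613, b = sin(fδ)/sin δ ≈ 2.613.
p = a·p₁ + b·p₂ ≈ (-0.793, 0.609, 0.000); φ = arcsin(p_z) ≈ 0.00°, λ = atan2(p_y, p_x) ≈ 142.50°.

≈ 0°N, 142°E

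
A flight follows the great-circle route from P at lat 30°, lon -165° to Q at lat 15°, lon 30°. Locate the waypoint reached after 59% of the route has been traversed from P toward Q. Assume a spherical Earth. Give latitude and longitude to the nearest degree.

≈ lat 64°, lon 64°

Write both endpoints as unit vectors p₁, p₂ with components (cos φ cos λ, cos φ sin λ, sin φ).
The central angle between the endpoints is δ = arccos(p₁·p₂) ≈ 2.317 rad (132.7°).
Interpolate at f = 0.59 with slerp weights a = sin((1−f)δ)/sin δ ≈ 1.107, b = sin(fδ)/sin δ ≈ 1.333.
p = a·p₁ + b·p₂ ≈ (0.189, 0.396, 0.899); φ = arcsin(p_z) ≈ 63.99°, λ = atan2(p_y, p_x) ≈ 64.47°.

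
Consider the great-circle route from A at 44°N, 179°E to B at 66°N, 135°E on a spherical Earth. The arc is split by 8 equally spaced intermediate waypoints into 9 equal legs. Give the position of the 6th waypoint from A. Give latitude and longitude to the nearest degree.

≈ 61°N, 156°E

Convert each endpoint to a unit vector on the sphere (x = cos φ cos λ, y = cos φ sin λ, z = sin φ).
The central angle between the endpoints is δ = arccos(p₁·p₂) ≈ 0.564 rad (32.3°).
Interpolate at f = 6/9 with slerp weights a = sin((1−f)δ)/sin δ ≈ 0.350, b = sin(fδ)/sin δ ≈ 0.687.
p = a·p₁ + b·p₂ ≈ (-0.449, 0.202, 0.870); φ = arcsin(p_z) ≈ 60.51°, λ = atan2(p_y, p_x) ≈ 155.78°.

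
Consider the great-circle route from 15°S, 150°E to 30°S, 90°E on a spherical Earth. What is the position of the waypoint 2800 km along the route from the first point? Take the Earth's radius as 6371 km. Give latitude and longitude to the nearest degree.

From cos δ = sin φ₁ sin φ₂ + cos φ₁ cos φ₂ cos Δλ, the central angle is δ ≈ 0.991 rad (56.8°). The total great-circle distance is δ·R ≈ 0.991 × 6371 ≈ 6315 km, so the target fraction is f = 2800/6315 ≈ 0.443.
Interpolate at f ≈ 0.443 with slerp weights a = sin((1−f)δ)/sin δ ≈ 0.626, b = sin(fδ)/sin δ ≈ 0.509.
p = a·p₁ + b·p₂ ≈ (-0.524, 0.743, -0.416); φ = arcsin(p_z) ≈ -24.61°, λ = atan2(p_y, p_x) ≈ 125.20°.

≈ 25°S, 125°E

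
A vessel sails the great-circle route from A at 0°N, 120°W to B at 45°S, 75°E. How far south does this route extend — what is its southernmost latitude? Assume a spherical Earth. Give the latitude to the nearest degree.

The great circle lies in the plane with unit normal n̂ = (p₁ × p₂)/|p₁ × p₂|.
Here n̂_z ≈ -0.251; the vertex latitude is φ_max = arccos|n̂_z| ≈ 75.5°.
Check via Clairaut: cos φ_max = |cos φ₁| · sin C = cos(0.0°)·sin(165.5°) ≈ 0.251, again giving ≈ 75.5°.

≈ 75°S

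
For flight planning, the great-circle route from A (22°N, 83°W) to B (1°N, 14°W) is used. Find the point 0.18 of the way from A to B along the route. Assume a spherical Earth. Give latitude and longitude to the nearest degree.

Write both endpoints as unit vectors p₁, p₂ with components (cos φ cos λ, cos φ sin λ, sin φ).
The central angle between the endpoints is δ = arccos(p₁·p₂) ≈ 1.225 rad (70.2°).
Interpolate at f = 0.18 with slerp weights a = sin((1−f)δ)/sin δ ≈ 0.897, b = sin(fδ)/sin δ ≈ 0.232.
p = a·p₁ + b·p₂ ≈ (0.327, -0.882, 0.340); φ = arcsin(p_z) ≈ 19.88°, λ = atan2(p_y, p_x) ≈ -69.66°.

≈ (20°N, 70°W)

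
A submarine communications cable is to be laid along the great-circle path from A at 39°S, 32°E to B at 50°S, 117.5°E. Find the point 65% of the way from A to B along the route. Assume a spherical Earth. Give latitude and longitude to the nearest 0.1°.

The haversine formula gives a central angle δ ≈ 1.022 rad (58.6°) between the endpoints.
Interpolate at f = 0.65 with slerp weights a = sin((1−f)δ)/sin δ ≈ 0.410, b = sin(fδ)/sin δ ≈ 0.723.
p = a·p₁ + b·p₂ ≈ (0.056, 0.581, -0.812); φ = arcsin(p_z) ≈ -54.28°, λ = atan2(p_y, p_x) ≈ 84.49°.

≈ 54.3°S, 84.5°E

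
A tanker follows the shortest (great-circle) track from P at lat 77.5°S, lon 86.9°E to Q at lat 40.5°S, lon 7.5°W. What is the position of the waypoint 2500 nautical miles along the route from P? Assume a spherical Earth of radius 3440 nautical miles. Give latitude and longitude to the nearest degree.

From cos δ = sin φ₁ sin φ₂ + cos φ₁ cos φ₂ cos Δλ, the central angle is δ ≈ 0.900 rad (51.6°). The total great-circle distance is δ·R ≈ 0.900 × 3440 ≈ 3097 nmi, so the target fraction is f = 2500/3097 ≈ 0.807.
Interpolate at f ≈ 0.807 with slerp weights a = sin((1−f)δ)/sin δ ≈ 0.220, b = sin(fδ)/sin δ ≈ 0.848.
p = a·p₁ + b·p₂ ≈ (0.642, -0.037, -0.766); φ = arcsin(p_z) ≈ -49.99°, λ = atan2(p_y, p_x) ≈ -3.26°.

≈ lat 50°S, lon 3°W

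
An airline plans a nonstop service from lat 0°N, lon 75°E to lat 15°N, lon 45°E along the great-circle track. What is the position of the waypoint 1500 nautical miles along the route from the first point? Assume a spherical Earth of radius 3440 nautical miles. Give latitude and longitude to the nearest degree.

From cos δ = sin φ₁ sin φ₂ + cos φ₁ cos φ₂ cos Δλ, the central angle is δ ≈ 0.580 rad (33.2°). The total great-circle distance is δ·R ≈ 0.580 × 3440 ≈ 1995 nmi, so the target fraction is f = 1500/1995 ≈ 0.752.
Interpolate at f ≈ 0.752 with slerp weights a = sin((1−f)δ)/sin δ ≈ 0.262, b = sin(fδ)/sin δ ≈ 0.771.
p = a·p₁ + b·p₂ ≈ (0.594, 0.779, 0.200); φ = arcsin(p_z) ≈ 11.51°, λ = atan2(p_y, p_x) ≈ 52.67°.

≈ lat 12°N, lon 53°E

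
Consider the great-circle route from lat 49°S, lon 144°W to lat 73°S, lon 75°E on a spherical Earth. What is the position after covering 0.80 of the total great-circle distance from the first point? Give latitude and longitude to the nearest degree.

≈ lat 81°S, lon 112°E

Convert each endpoint to a unit vector on the sphere (x = cos φ cos λ, y = cos φ sin λ, z = sin φ).
The central angle between the endpoints is δ = arccos(p₁·p₂) ≈ 0.961 rad (55.1°).
Interpolate at f = 0.80 with slerp weights a = sin((1−f)δ)/sin δ ≈ 0.233, b = sin(fδ)/sin δ ≈ 0.848.
p = a·p₁ + b·p₂ ≈ (-0.059, 0.150, -0.987); φ = arcsin(p_z) ≈ -80.73°, λ = atan2(p_y, p_x) ≈ 111.68°.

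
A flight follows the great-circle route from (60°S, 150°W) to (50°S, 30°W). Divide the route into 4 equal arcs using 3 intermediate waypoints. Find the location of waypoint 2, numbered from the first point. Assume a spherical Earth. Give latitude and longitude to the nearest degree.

≈ (70°S, 78°W)

Convert each endpoint to a unit vector on the sphere (x = cos φ cos λ, y = cos φ sin λ, z = sin φ).
The central angle between the endpoints is δ = arccos(p₁·p₂) ≈ 1.044 rad (59.8°).
Interpolate at f = 2/4 with slerp weights a = sin((1−f)δ)/sin δ ≈ 0.577, b = sin(fδ)/sin δ ≈ 0.577.
p = a·p₁ + b·p₂ ≈ (0.071, -0.330, -0.941); φ = arcsin(p_z) ≈ -70.29°, λ = atan2(p_y, p_x) ≈ -77.79°.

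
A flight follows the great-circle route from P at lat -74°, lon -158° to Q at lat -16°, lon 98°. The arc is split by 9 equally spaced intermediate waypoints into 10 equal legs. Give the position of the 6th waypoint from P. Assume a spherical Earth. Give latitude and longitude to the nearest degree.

Write both endpoints as unit vectors p₁, p₂ with components (cos φ cos λ, cos φ sin λ, sin φ).
The central angle between the endpoints is δ = arccos(p₁·p₂) ≈ 1.369 rad (78.4°).
Interpolate at f = 6/10 with slerp weights a = sin((1−f)δ)/sin δ ≈ 0.531, b = sin(fδ)/sin δ ≈ 0.747.
p = a·p₁ + b·p₂ ≈ (-0.236, 0.656, -0.717); φ = arcsin(p_z) ≈ -45.78°, λ = atan2(p_y, p_x) ≈ 109.76°.

≈ lat -46°, lon 110°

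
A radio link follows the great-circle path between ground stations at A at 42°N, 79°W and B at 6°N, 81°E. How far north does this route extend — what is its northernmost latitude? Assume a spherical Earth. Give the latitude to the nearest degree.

≈ 71°N

The great circle lies in the plane with unit normal n̂ = (p₁ × p₂)/|p₁ × p₂|.
Here n̂_z ≈ +0.324; the vertex latitude is φ_max = arccos|n̂_z| ≈ 71.1°.
Check via Clairaut: cos φ_max = |cos φ₁| · sin C = cos(42.0°)·sin(25.8°) ≈ 0.324, again giving ≈ 71.1°.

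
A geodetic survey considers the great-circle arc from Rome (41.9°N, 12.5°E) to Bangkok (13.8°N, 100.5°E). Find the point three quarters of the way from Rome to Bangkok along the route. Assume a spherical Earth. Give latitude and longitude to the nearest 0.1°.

From cos δ = sin φ₁ sin φ₂ + cos φ₁ cos φ₂ cos Δλ, the central angle is δ ≈ 1.385 rad (79.4°).
Interpolate at f = 3/4 with slerp weights a = sin((1−f)δ)/sin δ ≈ 0.345, b = sin(fδ)/sin δ ≈ 0.877.
p = a·p₁ + b·p₂ ≈ (0.096, 0.893, 0.440); φ = arcsin(p_z) ≈ 26.09°, λ = atan2(p_y, p_x) ≈ 83.88°.

≈ 26.1°N, 83.9°E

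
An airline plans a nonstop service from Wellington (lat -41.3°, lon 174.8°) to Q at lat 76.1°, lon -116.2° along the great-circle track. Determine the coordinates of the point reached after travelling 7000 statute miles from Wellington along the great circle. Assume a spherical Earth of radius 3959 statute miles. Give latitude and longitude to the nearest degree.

Convert each endpoint to a unit vector on the sphere (x = cos φ cos λ, y = cos φ sin λ, z = sin φ).
The central angle between the endpoints is δ = arccos(p₁·p₂) ≈ 2.185 rad (125.2°). The total great-circle distance is δ·R ≈ 2.185 × 3959 ≈ 8649 mi, so the target fraction is f = 7000/8649 ≈ 0.809.
Interpolate at f ≈ 0.809 with slerp weights a = sin((1−f)δ)/sin δ ≈ 0.495, b = sin(fδ)/sin δ ≈ 1.200.
p = a·p₁ + b·p₂ ≈ (-0.498, -0.225, 0.838); φ = arcsin(p_z) ≈ 56.91°, λ = atan2(p_y, p_x) ≈ -155.68°.

≈ lat 57°, lon -156°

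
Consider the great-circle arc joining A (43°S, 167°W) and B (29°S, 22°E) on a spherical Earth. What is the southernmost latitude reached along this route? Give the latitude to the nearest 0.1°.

The great circle lies in the plane with unit normal n̂ = (p₁ × p₂)/|p₁ × p₂|.
Here n̂_z ≈ -0.105; the vertex latitude is φ_max = arccos|n̂_z| ≈ 84.0°.
Check via Clairaut: cos φ_max = |cos φ₁| · sin C = cos(43.0°)·sin(171.8°) ≈ 0.105, again giving ≈ 84.0°.

≈ 84.0°S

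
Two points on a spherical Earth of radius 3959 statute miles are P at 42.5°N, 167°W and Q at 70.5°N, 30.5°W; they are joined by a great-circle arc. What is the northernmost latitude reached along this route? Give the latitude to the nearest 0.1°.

The great circle lies in the plane with unit normal n̂ = (p₁ × p₂)/|p₁ × p₂|.
Here n̂_z ≈ +0.191; the vertex latitude is φ_max = arccos|n̂_z| ≈ 79.0°.
Check via Clairaut: cos φ_max = |cos φ₁| · sin C = cos(42.5°)·sin(15.0°) ≈ 0.191, again giving ≈ 79.0°.

≈ 79.0°N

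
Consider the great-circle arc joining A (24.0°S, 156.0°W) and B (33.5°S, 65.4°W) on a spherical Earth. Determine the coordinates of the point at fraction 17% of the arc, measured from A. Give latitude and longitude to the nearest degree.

≈ (30°S, 143°W)

Write both endpoints as unit vectors p₁, p₂ with components (cos φ cos λ, cos φ sin λ, sin φ).
The central angle between the endpoints is δ = arccos(p₁·p₂) ≈ 1.353 rad (77.5°).
Interpolate at f = 0.17 with slerp weights a = sin((1−f)δ)/sin δ ≈ 0.923, b = sin(fδ)/sin δ ≈ 0.233.
p = a·p₁ + b·p₂ ≈ (-0.689, -0.520, -0.504); φ = arcsin(p_z) ≈ -30.29°, λ = atan2(p_y, p_x) ≈ -142.97°.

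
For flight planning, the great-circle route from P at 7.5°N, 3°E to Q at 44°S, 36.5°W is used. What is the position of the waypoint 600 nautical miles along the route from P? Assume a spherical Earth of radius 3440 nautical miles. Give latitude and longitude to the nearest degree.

Write both endpoints as unit vectors p₁, p₂ with components (cos φ cos λ, cos φ sin λ, sin φ).
The central angle between the endpoints is δ = arccos(p₁·p₂) ≈ 1.093 rad (62.6°). The total great-circle distance is δ·R ≈ 1.093 × 3440 ≈ 3761 nmi, so the target fraction is f = 600/3761 ≈ 0.160.
Interpolate at f ≈ 0.160 with slerp weights a = sin((1−f)δ)/sin δ ≈ 0.895, b = sin(fδ)/sin δ ≈ 0.195.
p = a·p₁ + b·p₂ ≈ (0.999, -0.037, -0.019); φ = arcsin(p_z) ≈ -1.08°, λ = atan2(p_y, p_x) ≈ -2.13°.

≈ 1°S, 2°W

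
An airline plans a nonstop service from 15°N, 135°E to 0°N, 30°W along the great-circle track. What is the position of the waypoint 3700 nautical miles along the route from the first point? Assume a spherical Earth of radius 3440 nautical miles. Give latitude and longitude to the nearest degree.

From cos δ = sin φ₁ sin φ₂ + cos φ₁ cos φ₂ cos Δλ, the central angle is δ ≈ 2.773 rad (158.9°). The total great-circle distance is δ·R ≈ 2.773 × 3440 ≈ 9541 nmi, so the target fraction is f = 3700/9541 ≈ 0.388.
Interpolate at f ≈ 0.388 with slerp weights a = sin((1−f)δ)/sin δ ≈ 2.757, b = sin(fδ)/sin δ ≈ 2.445.
p = a·p₁ + b·p₂ ≈ (0.235, 0.660, 0.713); φ = arcsin(p_z) ≈ 45.52°, λ = atan2(p_y, p_x) ≈ 70.42°.

≈ 46°N, 70°E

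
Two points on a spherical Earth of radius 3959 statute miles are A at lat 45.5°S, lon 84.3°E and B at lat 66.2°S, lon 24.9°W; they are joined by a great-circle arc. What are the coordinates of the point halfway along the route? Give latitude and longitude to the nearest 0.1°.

≈ lat 67.2°S, lon 50.4°E

Convert each endpoint to a unit vector on the sphere (x = cos φ cos λ, y = cos φ sin λ, z = sin φ).
The central angle between the endpoints is δ = arccos(p₁·p₂) ≈ 0.977 rad (56.0°).
Interpolate at f = 1/2 with slerp weights a = sin((1−f)δ)/sin δ ≈ 0.566, b = sin(fδ)/sin δ ≈ 0.566.
p = a·p₁ + b·p₂ ≈ (0.247, 0.299, -0.922); φ = arcsin(p_z) ≈ -67.21°, λ = atan2(p_y, p_x) ≈ 50.45°.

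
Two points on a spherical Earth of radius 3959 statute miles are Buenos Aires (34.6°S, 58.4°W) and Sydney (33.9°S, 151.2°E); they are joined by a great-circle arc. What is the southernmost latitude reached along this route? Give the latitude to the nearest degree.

≈ 69°S

The great circle lies in the plane with unit normal n̂ = (p₁ × p₂)/|p₁ × p₂|.
Here n̂_z ≈ -0.351; the vertex latitude is φ_max = arccos|n̂_z| ≈ 69.4°.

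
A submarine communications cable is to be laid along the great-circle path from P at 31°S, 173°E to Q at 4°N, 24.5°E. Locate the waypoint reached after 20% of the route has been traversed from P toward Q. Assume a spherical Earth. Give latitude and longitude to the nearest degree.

The haversine formula gives a central angle δ ≈ 2.442 rad (139.9°) between the endpoints.
Interpolate at f = 0.20 with slerp weights a = sin((1−f)δ)/sin δ ≈ 1.440, b = sin(fδ)/sin δ ≈ 0.729.
p = a·p₁ + b·p₂ ≈ (-0.564, 0.452, -0.691); φ = arcsin(p_z) ≈ -43.71°, λ = atan2(p_y, p_x) ≈ 141.31°.

≈ 44°S, 141°E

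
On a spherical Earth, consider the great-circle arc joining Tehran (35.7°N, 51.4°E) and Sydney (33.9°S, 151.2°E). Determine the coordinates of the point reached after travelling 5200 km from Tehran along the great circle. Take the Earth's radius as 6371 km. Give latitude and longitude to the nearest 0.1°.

≈ 9.0°N, 93.6°E

Convert each endpoint to a unit vector on the sphere (x = cos φ cos λ, y = cos φ sin λ, z = sin φ).
The central angle between the endpoints is δ = arccos(p₁·p₂) ≈ 2.027 rad (116.1°). The total great-circle distance is δ·R ≈ 2.027 × 6371 ≈ 12912 km, so the target fraction is f = 5200/12912 ≈ 0.403.
Interpolate at f ≈ 0.403 with slerp weights a = sin((1−f)δ)/sin δ ≈ 1.042, b = sin(fδ)/sin δ ≈ 0.811.
p = a·p₁ + b·p₂ ≈ (-0.062, 0.986, 0.156); φ = arcsin(p_z) ≈ 8.95°, λ = atan2(p_y, p_x) ≈ 93.61°.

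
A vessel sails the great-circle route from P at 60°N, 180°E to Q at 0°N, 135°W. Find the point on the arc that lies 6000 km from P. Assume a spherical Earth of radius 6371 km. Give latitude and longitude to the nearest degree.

Convert each endpoint to a unit vector on the sphere (x = cos φ cos λ, y = cos φ sin λ, z = sin φ).
The central angle between the endpoints is δ = arccos(p₁·p₂) ≈ 1.209 rad (69.3°). The total great-circle distance is δ·R ≈ 1.209 × 6371 ≈ 7705 km, so the target fraction is f = 6000/7705 ≈ 0.779.
Interpolate at f ≈ 0.779 with slerp weights a = sin((1−f)δ)/sin δ ≈ 0.283, b = sin(fδ)/sin δ ≈ 0.864.
p = a·p₁ + b·p₂ ≈ (-0.753, -0.611, 0.245); φ = arcsin(p_z) ≈ 14.17°, λ = atan2(p_y, p_x) ≈ -140.92°.

≈ 14°N, 141°W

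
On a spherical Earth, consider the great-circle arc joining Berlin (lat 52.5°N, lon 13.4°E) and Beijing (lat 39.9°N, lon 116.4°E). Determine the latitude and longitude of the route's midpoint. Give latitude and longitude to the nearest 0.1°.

≈ lat 58.9°N, lon 73.1°E

Convert each endpoint to a unit vector on the sphere (x = cos φ cos λ, y = cos φ sin λ, z = sin φ).
The central angle between the endpoints is δ = arccos(p₁·p₂) ≈ 1.155 rad (66.2°).
Interpolate at f = 1/2 with slerp weights a = sin((1−f)δ)/sin δ ≈ 0.597, b = sin(fδ)/sin δ ≈ 0.597.
p = a·p₁ + b·p₂ ≈ (0.150, 0.494, 0.856); φ = arcsin(p_z) ≈ 58.90°, λ = atan2(p_y, p_x) ≈ 73.14°.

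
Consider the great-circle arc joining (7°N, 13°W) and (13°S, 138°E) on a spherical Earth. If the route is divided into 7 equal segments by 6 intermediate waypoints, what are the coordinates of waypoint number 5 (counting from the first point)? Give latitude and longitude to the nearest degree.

≈ (16°S, 94°E)

Write both endpoints as unit vectors p₁, p₂ with components (cos φ cos λ, cos φ sin λ, sin φ).
The central angle between the endpoints is δ = arccos(p₁·p₂) ≈ 2.633 rad (150.8°).
Interpolate at f = 5/7 with slerp weights a = sin((1−f)δ)/sin δ ≈ 1.402, b = sin(fδ)/sin δ ≈ 1.955.
p = a·p₁ + b·p₂ ≈ (-0.059, 0.961, -0.269); φ = arcsin(p_z) ≈ -15.59°, λ = atan2(p_y, p_x) ≈ 93.53°.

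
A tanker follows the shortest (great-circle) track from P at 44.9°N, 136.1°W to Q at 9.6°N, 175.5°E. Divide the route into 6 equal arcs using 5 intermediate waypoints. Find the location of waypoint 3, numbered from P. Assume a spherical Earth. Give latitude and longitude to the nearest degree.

≈ 29°N, 165°W

The haversine formula gives a central angle δ ≈ 0.950 rad (54.4°) between the endpoints.
Interpolate at f = 3/6 with slerp weights a = sin((1−f)δ)/sin δ ≈ 0.562, b = sin(fδ)/sin δ ≈ 0.562.
p = a·p₁ + b·p₂ ≈ (-0.840, -0.233, 0.491); φ = arcsin(p_z) ≈ 29.39°, λ = atan2(p_y, p_x) ≈ -164.51°.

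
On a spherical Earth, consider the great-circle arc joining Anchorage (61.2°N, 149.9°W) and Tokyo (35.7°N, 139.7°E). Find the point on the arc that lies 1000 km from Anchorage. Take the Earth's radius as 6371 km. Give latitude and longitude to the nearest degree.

≈ 60°N, 168°W

The haversine formula gives a central angle δ ≈ 0.873 rad (50.0°) between the endpoints. The total great-circle distance is δ·R ≈ 0.873 × 6371 ≈ 5561 km, so the target fraction is f = 1000/5561 ≈ 0.180.
Interpolate at f ≈ 0.180 with slerp weights a = sin((1−f)δ)/sin δ ≈ 0.857, b = sin(fδ)/sin δ ≈ 0.204.
p = a·p₁ + b·p₂ ≈ (-0.483, -0.100, 0.870); φ = arcsin(p_z) ≈ 60.42°, λ = atan2(p_y, p_x) ≈ -168.33°.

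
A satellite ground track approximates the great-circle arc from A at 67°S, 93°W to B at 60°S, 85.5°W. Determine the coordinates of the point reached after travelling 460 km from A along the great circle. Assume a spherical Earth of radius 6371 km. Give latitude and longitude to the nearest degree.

≈ 63°S, 89°W

Write both endpoints as unit vectors p₁, p₂ with components (cos φ cos λ, cos φ sin λ, sin φ).
The central angle between the endpoints is δ = arccos(p₁·p₂) ≈ 0.135 rad (7.7°). The total great-circle distance is δ·R ≈ 0.135 × 6371 ≈ 861 km, so the target fraction is f = 460/861 ≈ 0.534.
Interpolate at f ≈ 0.534 with slerp weights a = sin((1−f)δ)/sin δ ≈ 0.467, b = sin(fδ)/sin δ ≈ 0.535.
p = a·p₁ + b·p₂ ≈ (0.011, -0.449, -0.893); φ = arcsin(p_z) ≈ -63.31°, λ = atan2(p_y, p_x) ≈ -88.54°.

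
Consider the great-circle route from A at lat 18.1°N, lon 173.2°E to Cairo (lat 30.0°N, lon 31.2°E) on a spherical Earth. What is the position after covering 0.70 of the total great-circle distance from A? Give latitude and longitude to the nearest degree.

Write both endpoints as unit vectors p₁, p₂ with components (cos φ cos λ, cos φ sin λ, sin φ).
The central angle between the endpoints is δ = arccos(p₁·p₂) ≈ 2.087 rad (119.6°).
Interpolate at f = 0.70 with slerp weights a = sin((1−f)δ)/sin δ ≈ 0.674, b = sin(fδ)/sin δ ≈ 1.143.
p = a·p₁ + b·p₂ ≈ (0.211, 0.588, 0.781); φ = arcsin(p_z) ≈ 51.32°, λ = atan2(p_y, p_x) ≈ 70.30°.

≈ lat 51°N, lon 70°E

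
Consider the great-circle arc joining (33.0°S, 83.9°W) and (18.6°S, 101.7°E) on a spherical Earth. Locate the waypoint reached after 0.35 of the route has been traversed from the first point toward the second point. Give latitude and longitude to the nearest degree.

≈ (77°S, 105°W)

Convert each endpoint to a unit vector on the sphere (x = cos φ cos λ, y = cos φ sin λ, z = sin φ).
The central angle between the endpoints is δ = arccos(p₁·p₂) ≈ 2.236 rad (128.1°).
Interpolate at f = 0.35 with slerp weights a = sin((1−f)δ)/sin δ ≈ 1.262, b = sin(fδ)/sin δ ≈ 0.896.
p = a·p₁ + b·p₂ ≈ (-0.060, -0.221, -0.973); φ = arcsin(p_z) ≈ -76.77°, λ = atan2(p_y, p_x) ≈ -105.14°.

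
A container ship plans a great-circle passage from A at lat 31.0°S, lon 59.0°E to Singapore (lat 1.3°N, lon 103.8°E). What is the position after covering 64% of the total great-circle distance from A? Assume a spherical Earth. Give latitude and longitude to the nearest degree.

From cos δ = sin φ₁ sin φ₂ + cos φ₁ cos φ₂ cos Δλ, the central angle is δ ≈ 0.932 rad (53.4°).
Interpolate at f = 0.64 with slerp weights a = sin((1−f)δ)/sin δ ≈ 0.410, b = sin(fδ)/sin δ ≈ 0.700.
p = a·p₁ + b·p₂ ≈ (0.014, 0.981, -0.195); φ = arcsin(p_z) ≈ -11.27°, λ = atan2(p_y, p_x) ≈ 89.17°.

≈ lat 11°S, lon 89°E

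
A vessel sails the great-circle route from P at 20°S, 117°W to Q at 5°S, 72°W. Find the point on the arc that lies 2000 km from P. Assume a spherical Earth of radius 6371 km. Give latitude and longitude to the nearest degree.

≈ 15°S, 99°W

Convert each endpoint to a unit vector on the sphere (x = cos φ cos λ, y = cos φ sin λ, z = sin φ).
The central angle between the endpoints is δ = arccos(p₁·p₂) ≈ 0.807 rad (46.2°). The total great-circle distance is δ·R ≈ 0.807 × 6371 ≈ 5141 km, so the target fraction is f = 2000/5141 ≈ 0.389.
Interpolate at f ≈ 0.389 with slerp weights a = sin((1−f)δ)/sin δ ≈ 0.655, b = sin(fδ)/sin δ ≈ 0.428.
p = a·p₁ + b·p₂ ≈ (-0.148, -0.954, -0.261); φ = arcsin(p_z) ≈ -15.15°, λ = atan2(p_y, p_x) ≈ -98.82°.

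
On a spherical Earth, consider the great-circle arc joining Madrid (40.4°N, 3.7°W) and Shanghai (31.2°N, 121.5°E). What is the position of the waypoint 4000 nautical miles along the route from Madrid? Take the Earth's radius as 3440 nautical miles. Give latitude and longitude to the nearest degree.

≈ 49°N, 97°E

Convert each endpoint to a unit vector on the sphere (x = cos φ cos λ, y = cos φ sin λ, z = sin φ).
The central angle between the endpoints is δ = arccos(p₁·p₂) ≈ 1.611 rad (92.3°). The total great-circle distance is δ·R ≈ 1.611 × 3440 ≈ 5540 nmi, so the target fraction is f = 4000/5540 ≈ 0.722.
Interpolate at f ≈ 0.722 with slerp weights a = sin((1−f)δ)/sin δ ≈ 0.433, b = sin(fδ)/sin δ ≈ 0.919.
p = a·p₁ + b·p₂ ≈ (-0.081, 0.649, 0.757); φ = arcsin(p_z) ≈ 49.17°, λ = atan2(p_y, p_x) ≈ 97.14°.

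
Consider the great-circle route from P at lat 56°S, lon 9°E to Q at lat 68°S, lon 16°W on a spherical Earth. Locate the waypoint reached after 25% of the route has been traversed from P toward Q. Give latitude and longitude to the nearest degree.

≈ lat 59°S, lon 4°E

Convert each endpoint to a unit vector on the sphere (x = cos φ cos λ, y = cos φ sin λ, z = sin φ).
The central angle between the endpoints is δ = arccos(p₁·p₂) ≈ 0.289 rad (16.6°).
Interpolate at f = 0.25 with slerp weights a = sin((1−f)δ)/sin δ ≈ 0.755, b = sin(fδ)/sin δ ≈ 0.253.
p = a·p₁ + b·p₂ ≈ (0.508, 0.040, -0.860); φ = arcsin(p_z) ≈ -59.37°, λ = atan2(p_y, p_x) ≈ 4.49°.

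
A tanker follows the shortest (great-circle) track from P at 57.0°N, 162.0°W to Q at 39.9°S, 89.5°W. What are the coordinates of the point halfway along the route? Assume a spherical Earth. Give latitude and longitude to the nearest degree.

≈ 10°N, 119°W

Write both endpoints as unit vectors p₁, p₂ with components (cos φ cos λ, cos φ sin λ, sin φ).
The central angle between the endpoints is δ = arccos(p₁·p₂) ≈ 1.996 rad (114.4°).
Interpolate at f = 1/2 with slerp weights a = sin((1−f)δ)/sin δ ≈ 0.922, b = sin(fδ)/sin δ ≈ 0.922.
p = a·p₁ + b·p₂ ≈ (-0.472, -0.863, 0.182); φ = arcsin(p_z) ≈ 10.48°, λ = atan2(p_y, p_x) ≈ -118.66°.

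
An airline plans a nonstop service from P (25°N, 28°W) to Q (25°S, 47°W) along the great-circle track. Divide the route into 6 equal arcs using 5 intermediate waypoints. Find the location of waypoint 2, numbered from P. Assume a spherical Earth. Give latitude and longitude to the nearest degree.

The haversine formula gives a central angle δ ≈ 0.930 rad (53.3°) between the endpoints.
Interpolate at f = 2/6 with slerp weights a = sin((1−f)δ)/sin δ ≈ 0.725, b = sin(fδ)/sin δ ≈ 0.381.
p = a·p₁ + b·p₂ ≈ (0.815, -0.561, 0.145); φ = arcsin(p_z) ≈ 8.37°, λ = atan2(p_y, p_x) ≈ -34.52°.

≈ (8°N, 35°W)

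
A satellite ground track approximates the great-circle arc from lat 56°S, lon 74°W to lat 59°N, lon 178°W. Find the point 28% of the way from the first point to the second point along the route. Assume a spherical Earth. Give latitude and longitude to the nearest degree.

≈ lat 25°S, lon 108°W

The haversine formula gives a central angle δ ≈ 2.466 rad (141.3°) between the endpoints.
Interpolate at f = 0.28 with slerp weights a = sin((1−f)δ)/sin δ ≈ 1.566, b = sin(fδ)/sin δ ≈ 1.018.
p = a·p₁ + b·p₂ ≈ (-0.283, -0.860, -0.425); φ = arcsin(p_z) ≈ -25.15°, λ = atan2(p_y, p_x) ≈ -108.21°.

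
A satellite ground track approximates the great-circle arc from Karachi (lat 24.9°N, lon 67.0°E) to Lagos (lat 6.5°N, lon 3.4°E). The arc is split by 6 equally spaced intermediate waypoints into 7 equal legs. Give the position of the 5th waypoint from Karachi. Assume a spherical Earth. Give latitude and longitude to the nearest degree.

≈ lat 14°N, lon 20°E

Convert each endpoint to a unit vector on the sphere (x = cos φ cos λ, y = cos φ sin λ, z = sin φ).
The central angle between the endpoints is δ = arccos(p₁·p₂) ≈ 1.106 rad (63.4°).
Interpolate at f = 5/7 with slerp weights a = sin((1−f)δ)/sin δ ≈ 0.348, b = sin(fδ)/sin δ ≈ 0.795.
p = a·p₁ + b·p₂ ≈ (0.911, 0.337, 0.236); φ = arcsin(p_z) ≈ 13.67°, λ = atan2(p_y, p_x) ≈ 20.30°.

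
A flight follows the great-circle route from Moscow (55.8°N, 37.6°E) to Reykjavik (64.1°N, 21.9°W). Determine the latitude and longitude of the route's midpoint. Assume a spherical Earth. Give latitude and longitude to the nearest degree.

≈ 63°N, 12°E

Convert each endpoint to a unit vector on the sphere (x = cos φ cos λ, y = cos φ sin λ, z = sin φ).
The central angle between the endpoints is δ = arccos(p₁·p₂) ≈ 0.518 rad (29.7°).
Interpolate at f = 1/2 with slerp weights a = sin((1−f)δ)/sin δ ≈ 0.517, b = sin(fδ)/sin δ ≈ 0.517.
p = a·p₁ + b·p₂ ≈ (0.440, 0.093, 0.893); φ = arcsin(p_z) ≈ 63.27°, λ = atan2(p_y, p_x) ≈ 11.95°.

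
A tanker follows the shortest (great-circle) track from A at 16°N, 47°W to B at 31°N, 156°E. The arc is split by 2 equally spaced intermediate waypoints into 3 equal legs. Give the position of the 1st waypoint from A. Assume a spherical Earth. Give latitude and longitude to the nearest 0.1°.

From cos δ = sin φ₁ sin φ₂ + cos φ₁ cos φ₂ cos Δλ, the central angle is δ ≈ 2.235 rad (128.1°).
Interpolate at f = 1/3 with slerp weights a = sin((1−f)δ)/sin δ ≈ 1.266, b = sin(fδ)/sin δ ≈ 0.861.
p = a·p₁ + b·p₂ ≈ (0.156, -0.590, 0.792); φ = arcsin(p_z) ≈ 52.41°, λ = atan2(p_y, p_x) ≈ -75.22°.

≈ 52.4°N, 75.2°W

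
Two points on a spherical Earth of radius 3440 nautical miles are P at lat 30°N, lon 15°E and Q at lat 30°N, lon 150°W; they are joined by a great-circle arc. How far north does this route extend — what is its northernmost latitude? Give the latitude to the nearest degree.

≈ 77°N

The great circle lies in the plane with unit normal n̂ = (p₁ × p₂)/|p₁ × p₂|.
Here n̂_z ≈ -0.221; the vertex latitude is φ_max = arccos|n̂_z| ≈ 77.3°.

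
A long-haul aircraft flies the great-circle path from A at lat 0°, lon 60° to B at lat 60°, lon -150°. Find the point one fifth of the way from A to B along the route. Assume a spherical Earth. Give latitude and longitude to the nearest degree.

≈ lat 22°, lon 67°

Write both endpoints as unit vectors p₁, p₂ with components (cos φ cos λ, cos φ sin λ, sin φ).
The central angle between the endpoints is δ = arccos(p₁·p₂) ≈ 2.019 rad (115.7°).
Interpolate at f = 1/5 with slerp weights a = sin((1−f)δ)/sin δ ≈ 1.108, b = sin(fδ)/sin δ ≈ 0.436.
p = a·p₁ + b·p₂ ≈ (0.365, 0.851, 0.377); φ = arcsin(p_z) ≈ 22.17°, λ = atan2(p_y, p_x) ≈ 66.76°.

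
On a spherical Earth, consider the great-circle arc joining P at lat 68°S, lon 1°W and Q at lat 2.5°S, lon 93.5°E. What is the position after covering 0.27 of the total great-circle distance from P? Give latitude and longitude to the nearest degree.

≈ lat 59°S, lon 52°E

The haversine formula gives a central angle δ ≈ 1.560 rad (89.4°) between the endpoints.
Interpolate at f = 0.27 with slerp weights a = sin((1−f)δ)/sin δ ≈ 0.908, b = sin(fδ)/sin δ ≈ 0.409.
p = a·p₁ + b·p₂ ≈ (0.315, 0.402, -0.860); φ = arcsin(p_z) ≈ -59.30°, λ = atan2(p_y, p_x) ≈ 51.88°.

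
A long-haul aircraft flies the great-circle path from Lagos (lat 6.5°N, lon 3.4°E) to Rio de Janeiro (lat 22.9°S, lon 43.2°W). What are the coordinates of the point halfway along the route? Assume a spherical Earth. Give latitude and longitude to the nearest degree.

≈ lat 9°S, lon 19°W

Write both endpoints as unit vectors p₁, p₂ with components (cos φ cos λ, cos φ sin λ, sin φ).
The central angle between the endpoints is δ = arccos(p₁·p₂) ≈ 0.946 rad (54.2°).
Interpolate at f = 1/2 with slerp weights a = sin((1−f)δ)/sin δ ≈ 0.562, b = sin(fδ)/sin δ ≈ 0.562.
p = a·p₁ + b·p₂ ≈ (0.934, -0.321, -0.155); φ = arcsin(p_z) ≈ -8.92°, λ = atan2(p_y, p_x) ≈ -18.97°.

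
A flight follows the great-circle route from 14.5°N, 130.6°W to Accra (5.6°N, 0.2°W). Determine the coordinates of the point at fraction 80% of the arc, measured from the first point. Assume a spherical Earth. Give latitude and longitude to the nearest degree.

≈ 15°N, 24°W

Write both endpoints as unit vectors p₁, p₂ with components (cos φ cos λ, cos φ sin λ, sin φ).
The central angle between the endpoints is δ = arccos(p₁·p₂) ≈ 2.214 rad (126.9°).
Interpolate at f = 0.80 with slerp weights a = sin((1−f)δ)/sin δ ≈ 0.536, b = sin(fδ)/sin δ ≈ 1.225.
p = a·p₁ + b·p₂ ≈ (0.882, -0.398, 0.254); φ = arcsin(p_z) ≈ 14.69°, λ = atan2(p_y, p_x) ≈ -24.30°.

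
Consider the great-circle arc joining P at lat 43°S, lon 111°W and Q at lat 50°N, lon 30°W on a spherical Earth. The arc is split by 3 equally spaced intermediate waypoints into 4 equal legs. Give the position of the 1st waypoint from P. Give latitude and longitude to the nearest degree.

Convert each endpoint to a unit vector on the sphere (x = cos φ cos λ, y = cos φ sin λ, z = sin φ).
The central angle between the endpoints is δ = arccos(p₁·p₂) ≈ 2.036 rad (116.7°).
Interpolate at f = 1/4 with slerp weights a = sin((1−f)δ)/sin δ ≈ 1.118, b = sin(fδ)/sin δ ≈ 0.545.
p = a·p₁ + b·p₂ ≈ (0.011, -0.939, -0.345); φ = arcsin(p_z) ≈ -20.16°, λ = atan2(p_y, p_x) ≈ -89.35°.

≈ lat 20°S, lon 89°W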